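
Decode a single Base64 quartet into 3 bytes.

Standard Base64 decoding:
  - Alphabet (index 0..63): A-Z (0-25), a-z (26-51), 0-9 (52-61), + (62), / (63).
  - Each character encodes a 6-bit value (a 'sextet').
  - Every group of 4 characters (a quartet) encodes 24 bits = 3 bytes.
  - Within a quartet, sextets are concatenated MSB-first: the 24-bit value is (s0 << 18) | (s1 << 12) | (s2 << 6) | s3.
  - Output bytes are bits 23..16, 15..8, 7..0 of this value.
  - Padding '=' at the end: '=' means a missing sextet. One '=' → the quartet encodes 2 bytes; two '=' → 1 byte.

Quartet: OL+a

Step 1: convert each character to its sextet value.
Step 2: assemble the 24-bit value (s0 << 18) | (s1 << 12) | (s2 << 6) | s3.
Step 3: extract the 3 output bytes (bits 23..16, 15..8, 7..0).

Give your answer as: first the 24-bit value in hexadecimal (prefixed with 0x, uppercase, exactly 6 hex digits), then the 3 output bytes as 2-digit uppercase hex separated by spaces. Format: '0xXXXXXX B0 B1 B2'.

Sextets: O=14, L=11, +=62, a=26
24-bit: (14<<18) | (11<<12) | (62<<6) | 26
      = 0x380000 | 0x00B000 | 0x000F80 | 0x00001A
      = 0x38BF9A
Bytes: (v>>16)&0xFF=38, (v>>8)&0xFF=BF, v&0xFF=9A

Answer: 0x38BF9A 38 BF 9A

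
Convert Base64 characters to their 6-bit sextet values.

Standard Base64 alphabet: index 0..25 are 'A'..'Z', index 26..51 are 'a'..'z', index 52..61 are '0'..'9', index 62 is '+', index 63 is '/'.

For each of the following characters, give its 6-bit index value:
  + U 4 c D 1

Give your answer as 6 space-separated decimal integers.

Answer: 62 20 56 28 3 53

Derivation:
'+': index 62
'U': A..Z range, ord('U') − ord('A') = 20
'4': 0..9 range, 52 + ord('4') − ord('0') = 56
'c': a..z range, 26 + ord('c') − ord('a') = 28
'D': A..Z range, ord('D') − ord('A') = 3
'1': 0..9 range, 52 + ord('1') − ord('0') = 53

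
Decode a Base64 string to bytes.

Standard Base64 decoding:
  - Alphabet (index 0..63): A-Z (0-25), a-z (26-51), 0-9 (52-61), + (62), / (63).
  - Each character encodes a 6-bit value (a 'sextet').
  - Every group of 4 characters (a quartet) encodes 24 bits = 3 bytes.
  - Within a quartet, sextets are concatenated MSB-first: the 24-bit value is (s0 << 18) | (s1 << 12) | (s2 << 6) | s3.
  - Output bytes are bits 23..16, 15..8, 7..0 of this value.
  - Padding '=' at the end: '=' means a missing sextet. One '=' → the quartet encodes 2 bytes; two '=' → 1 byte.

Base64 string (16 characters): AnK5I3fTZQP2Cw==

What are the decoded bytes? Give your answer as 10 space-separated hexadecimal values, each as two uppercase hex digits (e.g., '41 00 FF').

After char 0 ('A'=0): chars_in_quartet=1 acc=0x0 bytes_emitted=0
After char 1 ('n'=39): chars_in_quartet=2 acc=0x27 bytes_emitted=0
After char 2 ('K'=10): chars_in_quartet=3 acc=0x9CA bytes_emitted=0
After char 3 ('5'=57): chars_in_quartet=4 acc=0x272B9 -> emit 02 72 B9, reset; bytes_emitted=3
After char 4 ('I'=8): chars_in_quartet=1 acc=0x8 bytes_emitted=3
After char 5 ('3'=55): chars_in_quartet=2 acc=0x237 bytes_emitted=3
After char 6 ('f'=31): chars_in_quartet=3 acc=0x8DDF bytes_emitted=3
After char 7 ('T'=19): chars_in_quartet=4 acc=0x2377D3 -> emit 23 77 D3, reset; bytes_emitted=6
After char 8 ('Z'=25): chars_in_quartet=1 acc=0x19 bytes_emitted=6
After char 9 ('Q'=16): chars_in_quartet=2 acc=0x650 bytes_emitted=6
After char 10 ('P'=15): chars_in_quartet=3 acc=0x1940F bytes_emitted=6
After char 11 ('2'=54): chars_in_quartet=4 acc=0x6503F6 -> emit 65 03 F6, reset; bytes_emitted=9
After char 12 ('C'=2): chars_in_quartet=1 acc=0x2 bytes_emitted=9
After char 13 ('w'=48): chars_in_quartet=2 acc=0xB0 bytes_emitted=9
Padding '==': partial quartet acc=0xB0 -> emit 0B; bytes_emitted=10

Answer: 02 72 B9 23 77 D3 65 03 F6 0B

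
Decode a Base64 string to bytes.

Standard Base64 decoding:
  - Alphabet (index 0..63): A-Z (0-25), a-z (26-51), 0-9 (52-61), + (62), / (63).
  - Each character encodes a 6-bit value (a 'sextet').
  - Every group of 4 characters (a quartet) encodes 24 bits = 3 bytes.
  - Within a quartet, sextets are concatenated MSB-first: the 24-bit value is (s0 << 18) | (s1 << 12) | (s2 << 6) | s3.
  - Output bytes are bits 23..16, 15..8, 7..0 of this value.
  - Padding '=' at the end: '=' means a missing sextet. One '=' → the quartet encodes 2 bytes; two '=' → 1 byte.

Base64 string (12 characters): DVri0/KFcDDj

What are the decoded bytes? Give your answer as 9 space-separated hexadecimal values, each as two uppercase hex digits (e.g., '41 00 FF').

Answer: 0D 5A E2 D3 F2 85 70 30 E3

Derivation:
After char 0 ('D'=3): chars_in_quartet=1 acc=0x3 bytes_emitted=0
After char 1 ('V'=21): chars_in_quartet=2 acc=0xD5 bytes_emitted=0
After char 2 ('r'=43): chars_in_quartet=3 acc=0x356B bytes_emitted=0
After char 3 ('i'=34): chars_in_quartet=4 acc=0xD5AE2 -> emit 0D 5A E2, reset; bytes_emitted=3
After char 4 ('0'=52): chars_in_quartet=1 acc=0x34 bytes_emitted=3
After char 5 ('/'=63): chars_in_quartet=2 acc=0xD3F bytes_emitted=3
After char 6 ('K'=10): chars_in_quartet=3 acc=0x34FCA bytes_emitted=3
After char 7 ('F'=5): chars_in_quartet=4 acc=0xD3F285 -> emit D3 F2 85, reset; bytes_emitted=6
After char 8 ('c'=28): chars_in_quartet=1 acc=0x1C bytes_emitted=6
After char 9 ('D'=3): chars_in_quartet=2 acc=0x703 bytes_emitted=6
After char 10 ('D'=3): chars_in_quartet=3 acc=0x1C0C3 bytes_emitted=6
After char 11 ('j'=35): chars_in_quartet=4 acc=0x7030E3 -> emit 70 30 E3, reset; bytes_emitted=9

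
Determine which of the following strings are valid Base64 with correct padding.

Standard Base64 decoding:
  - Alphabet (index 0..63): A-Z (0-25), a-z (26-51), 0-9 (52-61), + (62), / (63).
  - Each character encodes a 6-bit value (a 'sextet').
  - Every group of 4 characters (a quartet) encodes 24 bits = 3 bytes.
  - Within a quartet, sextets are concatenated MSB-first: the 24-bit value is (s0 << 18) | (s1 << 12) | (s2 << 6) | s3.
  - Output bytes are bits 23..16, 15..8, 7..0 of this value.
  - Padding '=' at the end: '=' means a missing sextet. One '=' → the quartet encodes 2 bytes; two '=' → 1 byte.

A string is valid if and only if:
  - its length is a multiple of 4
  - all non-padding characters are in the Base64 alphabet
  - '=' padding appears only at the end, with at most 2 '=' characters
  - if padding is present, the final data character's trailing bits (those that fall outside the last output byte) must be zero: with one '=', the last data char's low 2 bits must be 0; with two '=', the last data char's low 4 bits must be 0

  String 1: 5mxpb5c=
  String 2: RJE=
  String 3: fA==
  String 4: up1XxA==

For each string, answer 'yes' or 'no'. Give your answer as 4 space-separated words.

Answer: yes yes yes yes

Derivation:
String 1: '5mxpb5c=' → valid
String 2: 'RJE=' → valid
String 3: 'fA==' → valid
String 4: 'up1XxA==' → valid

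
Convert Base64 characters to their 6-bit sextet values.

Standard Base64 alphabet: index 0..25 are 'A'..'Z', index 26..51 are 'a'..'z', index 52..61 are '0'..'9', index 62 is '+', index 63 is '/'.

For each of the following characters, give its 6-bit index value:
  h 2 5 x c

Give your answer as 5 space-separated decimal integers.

Answer: 33 54 57 49 28

Derivation:
'h': a..z range, 26 + ord('h') − ord('a') = 33
'2': 0..9 range, 52 + ord('2') − ord('0') = 54
'5': 0..9 range, 52 + ord('5') − ord('0') = 57
'x': a..z range, 26 + ord('x') − ord('a') = 49
'c': a..z range, 26 + ord('c') − ord('a') = 28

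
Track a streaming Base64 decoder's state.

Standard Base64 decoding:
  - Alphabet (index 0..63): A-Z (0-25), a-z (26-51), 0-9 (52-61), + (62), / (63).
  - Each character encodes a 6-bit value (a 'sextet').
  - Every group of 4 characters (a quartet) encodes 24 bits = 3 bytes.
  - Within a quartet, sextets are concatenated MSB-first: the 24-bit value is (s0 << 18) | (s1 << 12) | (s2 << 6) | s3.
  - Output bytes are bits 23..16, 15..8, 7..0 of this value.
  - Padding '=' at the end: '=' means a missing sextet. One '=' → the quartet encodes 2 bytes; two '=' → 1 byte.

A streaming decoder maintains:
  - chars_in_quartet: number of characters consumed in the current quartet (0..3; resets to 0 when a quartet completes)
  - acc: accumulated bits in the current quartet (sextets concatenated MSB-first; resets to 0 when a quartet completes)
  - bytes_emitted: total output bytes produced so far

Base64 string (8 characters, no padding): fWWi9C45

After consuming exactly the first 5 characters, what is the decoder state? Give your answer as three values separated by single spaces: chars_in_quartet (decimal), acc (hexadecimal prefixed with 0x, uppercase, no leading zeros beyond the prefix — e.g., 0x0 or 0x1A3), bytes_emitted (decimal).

Answer: 1 0x3D 3

Derivation:
After char 0 ('f'=31): chars_in_quartet=1 acc=0x1F bytes_emitted=0
After char 1 ('W'=22): chars_in_quartet=2 acc=0x7D6 bytes_emitted=0
After char 2 ('W'=22): chars_in_quartet=3 acc=0x1F596 bytes_emitted=0
After char 3 ('i'=34): chars_in_quartet=4 acc=0x7D65A2 -> emit 7D 65 A2, reset; bytes_emitted=3
After char 4 ('9'=61): chars_in_quartet=1 acc=0x3D bytes_emitted=3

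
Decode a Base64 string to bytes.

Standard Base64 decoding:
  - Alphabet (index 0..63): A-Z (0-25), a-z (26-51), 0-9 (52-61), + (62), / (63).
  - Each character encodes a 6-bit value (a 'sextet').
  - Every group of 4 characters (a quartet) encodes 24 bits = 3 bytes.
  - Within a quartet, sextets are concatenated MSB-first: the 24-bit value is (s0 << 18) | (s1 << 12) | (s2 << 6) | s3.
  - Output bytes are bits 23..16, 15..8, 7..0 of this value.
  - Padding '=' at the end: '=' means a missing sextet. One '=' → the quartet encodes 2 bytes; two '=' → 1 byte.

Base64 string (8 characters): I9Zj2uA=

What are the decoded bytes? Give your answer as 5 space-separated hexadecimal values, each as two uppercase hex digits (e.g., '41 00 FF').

After char 0 ('I'=8): chars_in_quartet=1 acc=0x8 bytes_emitted=0
After char 1 ('9'=61): chars_in_quartet=2 acc=0x23D bytes_emitted=0
After char 2 ('Z'=25): chars_in_quartet=3 acc=0x8F59 bytes_emitted=0
After char 3 ('j'=35): chars_in_quartet=4 acc=0x23D663 -> emit 23 D6 63, reset; bytes_emitted=3
After char 4 ('2'=54): chars_in_quartet=1 acc=0x36 bytes_emitted=3
After char 5 ('u'=46): chars_in_quartet=2 acc=0xDAE bytes_emitted=3
After char 6 ('A'=0): chars_in_quartet=3 acc=0x36B80 bytes_emitted=3
Padding '=': partial quartet acc=0x36B80 -> emit DA E0; bytes_emitted=5

Answer: 23 D6 63 DA E0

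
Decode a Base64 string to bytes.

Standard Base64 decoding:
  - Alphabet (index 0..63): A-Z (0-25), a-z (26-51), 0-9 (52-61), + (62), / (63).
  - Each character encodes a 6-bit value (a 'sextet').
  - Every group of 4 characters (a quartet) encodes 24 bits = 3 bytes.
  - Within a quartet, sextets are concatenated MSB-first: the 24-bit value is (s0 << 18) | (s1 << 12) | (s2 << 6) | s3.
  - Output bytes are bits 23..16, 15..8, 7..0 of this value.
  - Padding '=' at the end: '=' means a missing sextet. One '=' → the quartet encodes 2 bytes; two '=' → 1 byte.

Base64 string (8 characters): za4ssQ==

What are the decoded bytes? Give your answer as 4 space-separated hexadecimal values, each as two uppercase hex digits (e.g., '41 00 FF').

Answer: CD AE 2C B1

Derivation:
After char 0 ('z'=51): chars_in_quartet=1 acc=0x33 bytes_emitted=0
After char 1 ('a'=26): chars_in_quartet=2 acc=0xCDA bytes_emitted=0
After char 2 ('4'=56): chars_in_quartet=3 acc=0x336B8 bytes_emitted=0
After char 3 ('s'=44): chars_in_quartet=4 acc=0xCDAE2C -> emit CD AE 2C, reset; bytes_emitted=3
After char 4 ('s'=44): chars_in_quartet=1 acc=0x2C bytes_emitted=3
After char 5 ('Q'=16): chars_in_quartet=2 acc=0xB10 bytes_emitted=3
Padding '==': partial quartet acc=0xB10 -> emit B1; bytes_emitted=4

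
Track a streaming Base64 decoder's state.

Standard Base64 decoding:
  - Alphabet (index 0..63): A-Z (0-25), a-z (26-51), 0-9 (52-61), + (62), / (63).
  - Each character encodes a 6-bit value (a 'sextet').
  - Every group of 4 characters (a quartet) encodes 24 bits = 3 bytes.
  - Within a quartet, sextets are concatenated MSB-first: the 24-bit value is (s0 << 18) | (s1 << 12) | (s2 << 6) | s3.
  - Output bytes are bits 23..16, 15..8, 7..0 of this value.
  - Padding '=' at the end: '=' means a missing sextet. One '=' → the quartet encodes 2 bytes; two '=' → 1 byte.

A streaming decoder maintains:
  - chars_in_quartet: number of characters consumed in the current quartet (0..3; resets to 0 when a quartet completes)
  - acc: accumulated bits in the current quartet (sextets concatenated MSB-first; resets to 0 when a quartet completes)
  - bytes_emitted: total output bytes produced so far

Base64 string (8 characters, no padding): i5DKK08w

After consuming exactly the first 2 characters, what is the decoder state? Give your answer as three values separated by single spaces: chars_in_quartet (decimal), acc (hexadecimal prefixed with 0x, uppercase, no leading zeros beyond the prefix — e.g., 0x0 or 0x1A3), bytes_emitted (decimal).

Answer: 2 0x8B9 0

Derivation:
After char 0 ('i'=34): chars_in_quartet=1 acc=0x22 bytes_emitted=0
After char 1 ('5'=57): chars_in_quartet=2 acc=0x8B9 bytes_emitted=0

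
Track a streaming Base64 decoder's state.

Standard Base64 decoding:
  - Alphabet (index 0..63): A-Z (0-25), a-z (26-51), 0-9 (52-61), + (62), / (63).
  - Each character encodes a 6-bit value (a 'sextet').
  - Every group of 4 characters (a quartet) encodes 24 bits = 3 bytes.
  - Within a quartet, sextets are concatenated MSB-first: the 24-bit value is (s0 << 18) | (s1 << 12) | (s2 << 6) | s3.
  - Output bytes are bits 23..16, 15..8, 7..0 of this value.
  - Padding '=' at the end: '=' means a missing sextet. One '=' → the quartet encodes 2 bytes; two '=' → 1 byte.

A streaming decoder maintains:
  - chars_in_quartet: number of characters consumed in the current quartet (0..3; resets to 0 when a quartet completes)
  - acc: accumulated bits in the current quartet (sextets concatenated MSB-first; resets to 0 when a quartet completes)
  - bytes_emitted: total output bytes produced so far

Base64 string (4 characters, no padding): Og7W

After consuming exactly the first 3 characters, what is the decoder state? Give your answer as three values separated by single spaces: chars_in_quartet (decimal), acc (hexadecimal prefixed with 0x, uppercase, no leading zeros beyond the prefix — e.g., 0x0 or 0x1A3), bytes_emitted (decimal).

Answer: 3 0xE83B 0

Derivation:
After char 0 ('O'=14): chars_in_quartet=1 acc=0xE bytes_emitted=0
After char 1 ('g'=32): chars_in_quartet=2 acc=0x3A0 bytes_emitted=0
After char 2 ('7'=59): chars_in_quartet=3 acc=0xE83B bytes_emitted=0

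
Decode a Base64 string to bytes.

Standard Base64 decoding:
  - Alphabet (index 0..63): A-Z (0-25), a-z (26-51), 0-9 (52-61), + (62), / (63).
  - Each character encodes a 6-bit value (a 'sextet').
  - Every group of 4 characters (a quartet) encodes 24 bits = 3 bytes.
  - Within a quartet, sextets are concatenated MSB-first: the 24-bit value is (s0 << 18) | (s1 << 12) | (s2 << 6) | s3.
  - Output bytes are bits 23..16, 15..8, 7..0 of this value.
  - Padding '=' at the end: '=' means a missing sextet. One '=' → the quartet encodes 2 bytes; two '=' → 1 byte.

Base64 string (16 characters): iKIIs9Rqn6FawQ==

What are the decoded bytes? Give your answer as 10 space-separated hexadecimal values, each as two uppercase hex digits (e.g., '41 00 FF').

Answer: 88 A2 08 B3 D4 6A 9F A1 5A C1

Derivation:
After char 0 ('i'=34): chars_in_quartet=1 acc=0x22 bytes_emitted=0
After char 1 ('K'=10): chars_in_quartet=2 acc=0x88A bytes_emitted=0
After char 2 ('I'=8): chars_in_quartet=3 acc=0x22288 bytes_emitted=0
After char 3 ('I'=8): chars_in_quartet=4 acc=0x88A208 -> emit 88 A2 08, reset; bytes_emitted=3
After char 4 ('s'=44): chars_in_quartet=1 acc=0x2C bytes_emitted=3
After char 5 ('9'=61): chars_in_quartet=2 acc=0xB3D bytes_emitted=3
After char 6 ('R'=17): chars_in_quartet=3 acc=0x2CF51 bytes_emitted=3
After char 7 ('q'=42): chars_in_quartet=4 acc=0xB3D46A -> emit B3 D4 6A, reset; bytes_emitted=6
After char 8 ('n'=39): chars_in_quartet=1 acc=0x27 bytes_emitted=6
After char 9 ('6'=58): chars_in_quartet=2 acc=0x9FA bytes_emitted=6
After char 10 ('F'=5): chars_in_quartet=3 acc=0x27E85 bytes_emitted=6
After char 11 ('a'=26): chars_in_quartet=4 acc=0x9FA15A -> emit 9F A1 5A, reset; bytes_emitted=9
After char 12 ('w'=48): chars_in_quartet=1 acc=0x30 bytes_emitted=9
After char 13 ('Q'=16): chars_in_quartet=2 acc=0xC10 bytes_emitted=9
Padding '==': partial quartet acc=0xC10 -> emit C1; bytes_emitted=10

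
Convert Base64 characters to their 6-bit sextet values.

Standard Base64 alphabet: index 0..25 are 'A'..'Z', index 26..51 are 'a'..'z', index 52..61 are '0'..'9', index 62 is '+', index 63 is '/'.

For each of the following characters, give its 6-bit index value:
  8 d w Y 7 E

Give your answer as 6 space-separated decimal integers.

'8': 0..9 range, 52 + ord('8') − ord('0') = 60
'd': a..z range, 26 + ord('d') − ord('a') = 29
'w': a..z range, 26 + ord('w') − ord('a') = 48
'Y': A..Z range, ord('Y') − ord('A') = 24
'7': 0..9 range, 52 + ord('7') − ord('0') = 59
'E': A..Z range, ord('E') − ord('A') = 4

Answer: 60 29 48 24 59 4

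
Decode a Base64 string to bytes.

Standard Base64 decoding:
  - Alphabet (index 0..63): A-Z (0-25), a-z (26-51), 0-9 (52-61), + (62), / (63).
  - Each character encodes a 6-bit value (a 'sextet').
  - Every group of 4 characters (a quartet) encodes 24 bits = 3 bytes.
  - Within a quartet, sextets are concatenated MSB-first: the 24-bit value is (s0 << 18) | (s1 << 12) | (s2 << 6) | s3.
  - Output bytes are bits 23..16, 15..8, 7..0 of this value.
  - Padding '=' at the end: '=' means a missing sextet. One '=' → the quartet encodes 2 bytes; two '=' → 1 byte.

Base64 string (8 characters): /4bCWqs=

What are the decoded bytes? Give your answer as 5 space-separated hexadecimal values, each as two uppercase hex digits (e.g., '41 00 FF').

After char 0 ('/'=63): chars_in_quartet=1 acc=0x3F bytes_emitted=0
After char 1 ('4'=56): chars_in_quartet=2 acc=0xFF8 bytes_emitted=0
After char 2 ('b'=27): chars_in_quartet=3 acc=0x3FE1B bytes_emitted=0
After char 3 ('C'=2): chars_in_quartet=4 acc=0xFF86C2 -> emit FF 86 C2, reset; bytes_emitted=3
After char 4 ('W'=22): chars_in_quartet=1 acc=0x16 bytes_emitted=3
After char 5 ('q'=42): chars_in_quartet=2 acc=0x5AA bytes_emitted=3
After char 6 ('s'=44): chars_in_quartet=3 acc=0x16AAC bytes_emitted=3
Padding '=': partial quartet acc=0x16AAC -> emit 5A AB; bytes_emitted=5

Answer: FF 86 C2 5A AB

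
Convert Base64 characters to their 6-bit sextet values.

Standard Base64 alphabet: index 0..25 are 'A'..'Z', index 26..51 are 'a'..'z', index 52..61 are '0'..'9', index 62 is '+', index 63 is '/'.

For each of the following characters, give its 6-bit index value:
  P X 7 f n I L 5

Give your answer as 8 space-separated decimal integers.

'P': A..Z range, ord('P') − ord('A') = 15
'X': A..Z range, ord('X') − ord('A') = 23
'7': 0..9 range, 52 + ord('7') − ord('0') = 59
'f': a..z range, 26 + ord('f') − ord('a') = 31
'n': a..z range, 26 + ord('n') − ord('a') = 39
'I': A..Z range, ord('I') − ord('A') = 8
'L': A..Z range, ord('L') − ord('A') = 11
'5': 0..9 range, 52 + ord('5') − ord('0') = 57

Answer: 15 23 59 31 39 8 11 57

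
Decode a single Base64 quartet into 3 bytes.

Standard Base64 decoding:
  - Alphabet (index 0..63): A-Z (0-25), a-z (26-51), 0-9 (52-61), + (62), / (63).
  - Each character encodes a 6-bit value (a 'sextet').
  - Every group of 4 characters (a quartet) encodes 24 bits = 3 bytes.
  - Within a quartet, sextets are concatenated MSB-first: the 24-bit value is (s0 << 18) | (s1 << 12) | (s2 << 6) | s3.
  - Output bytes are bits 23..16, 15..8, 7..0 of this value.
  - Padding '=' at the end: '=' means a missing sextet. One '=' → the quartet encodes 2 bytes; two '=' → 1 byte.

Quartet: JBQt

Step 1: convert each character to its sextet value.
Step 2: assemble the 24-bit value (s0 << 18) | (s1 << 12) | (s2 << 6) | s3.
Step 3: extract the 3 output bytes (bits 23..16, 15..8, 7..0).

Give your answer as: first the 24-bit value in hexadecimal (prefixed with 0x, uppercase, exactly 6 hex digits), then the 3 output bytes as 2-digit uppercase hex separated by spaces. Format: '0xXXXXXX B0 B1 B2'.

Sextets: J=9, B=1, Q=16, t=45
24-bit: (9<<18) | (1<<12) | (16<<6) | 45
      = 0x240000 | 0x001000 | 0x000400 | 0x00002D
      = 0x24142D
Bytes: (v>>16)&0xFF=24, (v>>8)&0xFF=14, v&0xFF=2D

Answer: 0x24142D 24 14 2D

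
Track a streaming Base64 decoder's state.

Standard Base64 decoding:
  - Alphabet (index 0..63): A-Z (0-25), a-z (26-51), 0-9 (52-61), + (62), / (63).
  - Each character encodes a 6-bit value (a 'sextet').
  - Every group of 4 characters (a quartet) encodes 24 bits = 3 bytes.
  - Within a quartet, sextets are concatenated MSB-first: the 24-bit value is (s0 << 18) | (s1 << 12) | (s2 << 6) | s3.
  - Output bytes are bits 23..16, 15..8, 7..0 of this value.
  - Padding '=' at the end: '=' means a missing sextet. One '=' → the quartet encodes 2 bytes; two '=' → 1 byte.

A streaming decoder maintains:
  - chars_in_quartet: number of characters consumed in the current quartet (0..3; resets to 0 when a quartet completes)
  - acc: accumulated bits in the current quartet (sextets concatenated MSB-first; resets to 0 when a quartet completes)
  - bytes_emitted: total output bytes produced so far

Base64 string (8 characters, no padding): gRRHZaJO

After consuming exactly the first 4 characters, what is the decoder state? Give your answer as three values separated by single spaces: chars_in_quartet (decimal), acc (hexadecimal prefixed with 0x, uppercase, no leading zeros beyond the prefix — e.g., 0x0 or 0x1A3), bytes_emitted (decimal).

Answer: 0 0x0 3

Derivation:
After char 0 ('g'=32): chars_in_quartet=1 acc=0x20 bytes_emitted=0
After char 1 ('R'=17): chars_in_quartet=2 acc=0x811 bytes_emitted=0
After char 2 ('R'=17): chars_in_quartet=3 acc=0x20451 bytes_emitted=0
After char 3 ('H'=7): chars_in_quartet=4 acc=0x811447 -> emit 81 14 47, reset; bytes_emitted=3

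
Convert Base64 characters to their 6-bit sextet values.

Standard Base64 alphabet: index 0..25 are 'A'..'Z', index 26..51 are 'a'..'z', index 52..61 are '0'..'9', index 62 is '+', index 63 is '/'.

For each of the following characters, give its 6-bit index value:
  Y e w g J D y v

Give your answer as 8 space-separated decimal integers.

Answer: 24 30 48 32 9 3 50 47

Derivation:
'Y': A..Z range, ord('Y') − ord('A') = 24
'e': a..z range, 26 + ord('e') − ord('a') = 30
'w': a..z range, 26 + ord('w') − ord('a') = 48
'g': a..z range, 26 + ord('g') − ord('a') = 32
'J': A..Z range, ord('J') − ord('A') = 9
'D': A..Z range, ord('D') − ord('A') = 3
'y': a..z range, 26 + ord('y') − ord('a') = 50
'v': a..z range, 26 + ord('v') − ord('a') = 47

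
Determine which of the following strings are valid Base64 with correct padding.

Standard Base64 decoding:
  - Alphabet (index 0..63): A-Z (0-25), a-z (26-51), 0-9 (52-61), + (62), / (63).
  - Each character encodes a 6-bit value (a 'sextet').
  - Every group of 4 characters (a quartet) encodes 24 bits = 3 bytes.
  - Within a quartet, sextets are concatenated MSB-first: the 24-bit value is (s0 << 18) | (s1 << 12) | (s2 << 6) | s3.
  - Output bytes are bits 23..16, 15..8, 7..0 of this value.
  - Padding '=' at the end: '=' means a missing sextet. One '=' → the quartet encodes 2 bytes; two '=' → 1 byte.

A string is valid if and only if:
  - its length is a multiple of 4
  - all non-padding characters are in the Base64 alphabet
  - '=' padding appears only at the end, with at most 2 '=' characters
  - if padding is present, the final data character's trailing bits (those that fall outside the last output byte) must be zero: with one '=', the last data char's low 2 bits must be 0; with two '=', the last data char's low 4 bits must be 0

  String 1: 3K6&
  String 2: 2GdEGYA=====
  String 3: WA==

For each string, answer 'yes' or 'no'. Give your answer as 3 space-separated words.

String 1: '3K6&' → invalid (bad char(s): ['&'])
String 2: '2GdEGYA=====' → invalid (5 pad chars (max 2))
String 3: 'WA==' → valid

Answer: no no yes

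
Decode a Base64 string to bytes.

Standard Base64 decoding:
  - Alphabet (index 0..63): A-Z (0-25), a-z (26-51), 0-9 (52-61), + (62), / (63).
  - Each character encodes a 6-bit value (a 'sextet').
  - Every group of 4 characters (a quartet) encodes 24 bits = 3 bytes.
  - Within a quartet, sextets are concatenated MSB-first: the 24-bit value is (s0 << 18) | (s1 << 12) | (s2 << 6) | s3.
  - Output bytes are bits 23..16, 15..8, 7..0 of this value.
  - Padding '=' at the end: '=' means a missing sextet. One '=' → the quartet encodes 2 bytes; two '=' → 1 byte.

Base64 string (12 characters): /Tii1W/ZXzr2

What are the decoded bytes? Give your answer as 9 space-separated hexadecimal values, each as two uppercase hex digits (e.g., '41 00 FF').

After char 0 ('/'=63): chars_in_quartet=1 acc=0x3F bytes_emitted=0
After char 1 ('T'=19): chars_in_quartet=2 acc=0xFD3 bytes_emitted=0
After char 2 ('i'=34): chars_in_quartet=3 acc=0x3F4E2 bytes_emitted=0
After char 3 ('i'=34): chars_in_quartet=4 acc=0xFD38A2 -> emit FD 38 A2, reset; bytes_emitted=3
After char 4 ('1'=53): chars_in_quartet=1 acc=0x35 bytes_emitted=3
After char 5 ('W'=22): chars_in_quartet=2 acc=0xD56 bytes_emitted=3
After char 6 ('/'=63): chars_in_quartet=3 acc=0x355BF bytes_emitted=3
After char 7 ('Z'=25): chars_in_quartet=4 acc=0xD56FD9 -> emit D5 6F D9, reset; bytes_emitted=6
After char 8 ('X'=23): chars_in_quartet=1 acc=0x17 bytes_emitted=6
After char 9 ('z'=51): chars_in_quartet=2 acc=0x5F3 bytes_emitted=6
After char 10 ('r'=43): chars_in_quartet=3 acc=0x17CEB bytes_emitted=6
After char 11 ('2'=54): chars_in_quartet=4 acc=0x5F3AF6 -> emit 5F 3A F6, reset; bytes_emitted=9

Answer: FD 38 A2 D5 6F D9 5F 3A F6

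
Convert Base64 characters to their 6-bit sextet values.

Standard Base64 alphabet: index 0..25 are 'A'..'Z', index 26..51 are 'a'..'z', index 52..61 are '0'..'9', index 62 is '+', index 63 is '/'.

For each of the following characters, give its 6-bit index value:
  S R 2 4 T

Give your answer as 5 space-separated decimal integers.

Answer: 18 17 54 56 19

Derivation:
'S': A..Z range, ord('S') − ord('A') = 18
'R': A..Z range, ord('R') − ord('A') = 17
'2': 0..9 range, 52 + ord('2') − ord('0') = 54
'4': 0..9 range, 52 + ord('4') − ord('0') = 56
'T': A..Z range, ord('T') − ord('A') = 19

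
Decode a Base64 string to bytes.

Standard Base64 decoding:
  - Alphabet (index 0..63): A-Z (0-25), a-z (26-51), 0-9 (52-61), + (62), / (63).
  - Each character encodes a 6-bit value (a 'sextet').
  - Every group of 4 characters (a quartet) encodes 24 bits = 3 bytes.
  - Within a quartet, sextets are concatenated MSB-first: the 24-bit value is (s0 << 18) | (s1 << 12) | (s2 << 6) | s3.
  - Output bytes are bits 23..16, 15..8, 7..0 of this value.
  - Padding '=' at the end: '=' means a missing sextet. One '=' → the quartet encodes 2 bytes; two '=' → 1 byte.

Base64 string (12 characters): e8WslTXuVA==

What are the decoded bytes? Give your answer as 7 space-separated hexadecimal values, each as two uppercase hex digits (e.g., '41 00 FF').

Answer: 7B C5 AC 95 35 EE 54

Derivation:
After char 0 ('e'=30): chars_in_quartet=1 acc=0x1E bytes_emitted=0
After char 1 ('8'=60): chars_in_quartet=2 acc=0x7BC bytes_emitted=0
After char 2 ('W'=22): chars_in_quartet=3 acc=0x1EF16 bytes_emitted=0
After char 3 ('s'=44): chars_in_quartet=4 acc=0x7BC5AC -> emit 7B C5 AC, reset; bytes_emitted=3
After char 4 ('l'=37): chars_in_quartet=1 acc=0x25 bytes_emitted=3
After char 5 ('T'=19): chars_in_quartet=2 acc=0x953 bytes_emitted=3
After char 6 ('X'=23): chars_in_quartet=3 acc=0x254D7 bytes_emitted=3
After char 7 ('u'=46): chars_in_quartet=4 acc=0x9535EE -> emit 95 35 EE, reset; bytes_emitted=6
After char 8 ('V'=21): chars_in_quartet=1 acc=0x15 bytes_emitted=6
After char 9 ('A'=0): chars_in_quartet=2 acc=0x540 bytes_emitted=6
Padding '==': partial quartet acc=0x540 -> emit 54; bytes_emitted=7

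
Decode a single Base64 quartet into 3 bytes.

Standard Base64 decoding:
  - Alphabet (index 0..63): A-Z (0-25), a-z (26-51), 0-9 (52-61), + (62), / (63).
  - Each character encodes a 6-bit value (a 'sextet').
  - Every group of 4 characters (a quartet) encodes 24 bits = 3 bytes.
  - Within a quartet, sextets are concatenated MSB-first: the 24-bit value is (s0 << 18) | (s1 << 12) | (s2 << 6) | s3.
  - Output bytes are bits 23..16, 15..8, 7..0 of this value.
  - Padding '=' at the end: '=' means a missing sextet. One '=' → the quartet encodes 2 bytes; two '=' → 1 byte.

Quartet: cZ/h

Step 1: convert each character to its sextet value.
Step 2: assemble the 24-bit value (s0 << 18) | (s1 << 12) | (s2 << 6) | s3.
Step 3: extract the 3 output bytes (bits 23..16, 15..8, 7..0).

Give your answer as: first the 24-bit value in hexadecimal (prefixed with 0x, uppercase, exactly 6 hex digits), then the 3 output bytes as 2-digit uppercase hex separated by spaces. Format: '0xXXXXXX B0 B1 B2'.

Sextets: c=28, Z=25, /=63, h=33
24-bit: (28<<18) | (25<<12) | (63<<6) | 33
      = 0x700000 | 0x019000 | 0x000FC0 | 0x000021
      = 0x719FE1
Bytes: (v>>16)&0xFF=71, (v>>8)&0xFF=9F, v&0xFF=E1

Answer: 0x719FE1 71 9F E1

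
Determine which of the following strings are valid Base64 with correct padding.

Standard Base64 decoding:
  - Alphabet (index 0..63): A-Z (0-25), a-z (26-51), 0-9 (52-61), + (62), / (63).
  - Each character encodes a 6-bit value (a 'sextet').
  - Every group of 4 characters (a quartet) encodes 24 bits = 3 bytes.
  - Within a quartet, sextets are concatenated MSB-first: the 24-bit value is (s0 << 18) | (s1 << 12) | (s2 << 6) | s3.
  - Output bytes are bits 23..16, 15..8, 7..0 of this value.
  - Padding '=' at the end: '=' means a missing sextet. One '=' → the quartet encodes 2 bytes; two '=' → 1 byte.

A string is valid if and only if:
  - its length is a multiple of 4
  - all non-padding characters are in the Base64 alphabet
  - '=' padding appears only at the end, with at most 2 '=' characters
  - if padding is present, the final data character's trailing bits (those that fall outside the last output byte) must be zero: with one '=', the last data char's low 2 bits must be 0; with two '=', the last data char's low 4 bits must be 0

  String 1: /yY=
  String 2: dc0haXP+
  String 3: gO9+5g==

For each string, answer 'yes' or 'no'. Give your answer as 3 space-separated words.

String 1: '/yY=' → valid
String 2: 'dc0haXP+' → valid
String 3: 'gO9+5g==' → valid

Answer: yes yes yes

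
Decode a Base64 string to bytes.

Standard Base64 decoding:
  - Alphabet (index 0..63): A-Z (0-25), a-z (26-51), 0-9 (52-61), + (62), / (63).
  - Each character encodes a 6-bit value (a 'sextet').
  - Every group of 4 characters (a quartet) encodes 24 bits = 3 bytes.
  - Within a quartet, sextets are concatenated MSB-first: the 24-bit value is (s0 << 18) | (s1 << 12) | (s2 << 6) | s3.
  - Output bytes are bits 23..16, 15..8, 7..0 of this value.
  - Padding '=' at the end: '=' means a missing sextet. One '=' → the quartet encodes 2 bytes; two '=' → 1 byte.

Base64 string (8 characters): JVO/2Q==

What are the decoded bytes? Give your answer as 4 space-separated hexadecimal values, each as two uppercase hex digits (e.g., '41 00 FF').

After char 0 ('J'=9): chars_in_quartet=1 acc=0x9 bytes_emitted=0
After char 1 ('V'=21): chars_in_quartet=2 acc=0x255 bytes_emitted=0
After char 2 ('O'=14): chars_in_quartet=3 acc=0x954E bytes_emitted=0
After char 3 ('/'=63): chars_in_quartet=4 acc=0x2553BF -> emit 25 53 BF, reset; bytes_emitted=3
After char 4 ('2'=54): chars_in_quartet=1 acc=0x36 bytes_emitted=3
After char 5 ('Q'=16): chars_in_quartet=2 acc=0xD90 bytes_emitted=3
Padding '==': partial quartet acc=0xD90 -> emit D9; bytes_emitted=4

Answer: 25 53 BF D9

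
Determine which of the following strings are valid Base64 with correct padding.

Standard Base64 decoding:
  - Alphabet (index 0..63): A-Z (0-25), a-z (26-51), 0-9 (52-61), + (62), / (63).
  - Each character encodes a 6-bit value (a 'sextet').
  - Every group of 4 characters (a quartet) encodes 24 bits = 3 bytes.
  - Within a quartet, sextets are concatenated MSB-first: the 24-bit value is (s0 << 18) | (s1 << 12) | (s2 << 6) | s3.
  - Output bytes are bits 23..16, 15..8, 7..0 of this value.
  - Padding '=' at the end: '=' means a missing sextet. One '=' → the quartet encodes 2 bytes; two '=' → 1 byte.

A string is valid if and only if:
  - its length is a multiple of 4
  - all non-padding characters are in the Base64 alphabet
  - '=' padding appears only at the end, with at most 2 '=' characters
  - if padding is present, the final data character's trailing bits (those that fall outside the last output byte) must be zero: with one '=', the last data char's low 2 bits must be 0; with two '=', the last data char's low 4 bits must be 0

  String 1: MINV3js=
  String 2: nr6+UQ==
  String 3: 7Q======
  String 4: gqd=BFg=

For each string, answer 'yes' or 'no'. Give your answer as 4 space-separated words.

String 1: 'MINV3js=' → valid
String 2: 'nr6+UQ==' → valid
String 3: '7Q======' → invalid (6 pad chars (max 2))
String 4: 'gqd=BFg=' → invalid (bad char(s): ['=']; '=' in middle)

Answer: yes yes no no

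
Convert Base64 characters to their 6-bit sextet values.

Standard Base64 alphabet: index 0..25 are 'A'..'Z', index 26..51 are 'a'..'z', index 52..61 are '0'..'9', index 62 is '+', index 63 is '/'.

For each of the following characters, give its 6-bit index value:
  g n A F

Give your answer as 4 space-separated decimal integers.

'g': a..z range, 26 + ord('g') − ord('a') = 32
'n': a..z range, 26 + ord('n') − ord('a') = 39
'A': A..Z range, ord('A') − ord('A') = 0
'F': A..Z range, ord('F') − ord('A') = 5

Answer: 32 39 0 5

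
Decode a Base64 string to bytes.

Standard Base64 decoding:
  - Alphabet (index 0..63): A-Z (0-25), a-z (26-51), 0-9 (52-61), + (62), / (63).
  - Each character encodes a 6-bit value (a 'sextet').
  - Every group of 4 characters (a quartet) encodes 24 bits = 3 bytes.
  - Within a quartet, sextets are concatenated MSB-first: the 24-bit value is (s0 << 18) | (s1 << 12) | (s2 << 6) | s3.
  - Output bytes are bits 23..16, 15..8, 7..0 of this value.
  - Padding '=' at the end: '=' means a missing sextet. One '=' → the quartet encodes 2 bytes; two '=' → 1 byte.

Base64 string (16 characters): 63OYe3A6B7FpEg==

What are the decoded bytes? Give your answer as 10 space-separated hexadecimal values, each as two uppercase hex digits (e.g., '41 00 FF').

After char 0 ('6'=58): chars_in_quartet=1 acc=0x3A bytes_emitted=0
After char 1 ('3'=55): chars_in_quartet=2 acc=0xEB7 bytes_emitted=0
After char 2 ('O'=14): chars_in_quartet=3 acc=0x3ADCE bytes_emitted=0
After char 3 ('Y'=24): chars_in_quartet=4 acc=0xEB7398 -> emit EB 73 98, reset; bytes_emitted=3
After char 4 ('e'=30): chars_in_quartet=1 acc=0x1E bytes_emitted=3
After char 5 ('3'=55): chars_in_quartet=2 acc=0x7B7 bytes_emitted=3
After char 6 ('A'=0): chars_in_quartet=3 acc=0x1EDC0 bytes_emitted=3
After char 7 ('6'=58): chars_in_quartet=4 acc=0x7B703A -> emit 7B 70 3A, reset; bytes_emitted=6
After char 8 ('B'=1): chars_in_quartet=1 acc=0x1 bytes_emitted=6
After char 9 ('7'=59): chars_in_quartet=2 acc=0x7B bytes_emitted=6
After char 10 ('F'=5): chars_in_quartet=3 acc=0x1EC5 bytes_emitted=6
After char 11 ('p'=41): chars_in_quartet=4 acc=0x7B169 -> emit 07 B1 69, reset; bytes_emitted=9
After char 12 ('E'=4): chars_in_quartet=1 acc=0x4 bytes_emitted=9
After char 13 ('g'=32): chars_in_quartet=2 acc=0x120 bytes_emitted=9
Padding '==': partial quartet acc=0x120 -> emit 12; bytes_emitted=10

Answer: EB 73 98 7B 70 3A 07 B1 69 12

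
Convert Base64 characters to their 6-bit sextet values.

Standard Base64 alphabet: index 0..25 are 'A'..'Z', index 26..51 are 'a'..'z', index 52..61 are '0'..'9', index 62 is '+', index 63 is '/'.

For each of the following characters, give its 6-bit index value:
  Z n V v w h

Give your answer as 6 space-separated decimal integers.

Answer: 25 39 21 47 48 33

Derivation:
'Z': A..Z range, ord('Z') − ord('A') = 25
'n': a..z range, 26 + ord('n') − ord('a') = 39
'V': A..Z range, ord('V') − ord('A') = 21
'v': a..z range, 26 + ord('v') − ord('a') = 47
'w': a..z range, 26 + ord('w') − ord('a') = 48
'h': a..z range, 26 + ord('h') − ord('a') = 33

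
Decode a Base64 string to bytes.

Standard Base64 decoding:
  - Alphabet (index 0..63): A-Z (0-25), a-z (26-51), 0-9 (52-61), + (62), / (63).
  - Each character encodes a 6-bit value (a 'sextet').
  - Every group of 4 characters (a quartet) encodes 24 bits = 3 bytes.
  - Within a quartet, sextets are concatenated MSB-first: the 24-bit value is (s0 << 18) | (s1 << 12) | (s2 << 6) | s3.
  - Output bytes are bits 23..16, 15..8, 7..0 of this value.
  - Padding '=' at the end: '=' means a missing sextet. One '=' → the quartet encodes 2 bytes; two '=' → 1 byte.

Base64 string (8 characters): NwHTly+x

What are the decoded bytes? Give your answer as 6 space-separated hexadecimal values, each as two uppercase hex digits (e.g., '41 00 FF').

Answer: 37 01 D3 97 2F B1

Derivation:
After char 0 ('N'=13): chars_in_quartet=1 acc=0xD bytes_emitted=0
After char 1 ('w'=48): chars_in_quartet=2 acc=0x370 bytes_emitted=0
After char 2 ('H'=7): chars_in_quartet=3 acc=0xDC07 bytes_emitted=0
After char 3 ('T'=19): chars_in_quartet=4 acc=0x3701D3 -> emit 37 01 D3, reset; bytes_emitted=3
After char 4 ('l'=37): chars_in_quartet=1 acc=0x25 bytes_emitted=3
After char 5 ('y'=50): chars_in_quartet=2 acc=0x972 bytes_emitted=3
After char 6 ('+'=62): chars_in_quartet=3 acc=0x25CBE bytes_emitted=3
After char 7 ('x'=49): chars_in_quartet=4 acc=0x972FB1 -> emit 97 2F B1, reset; bytes_emitted=6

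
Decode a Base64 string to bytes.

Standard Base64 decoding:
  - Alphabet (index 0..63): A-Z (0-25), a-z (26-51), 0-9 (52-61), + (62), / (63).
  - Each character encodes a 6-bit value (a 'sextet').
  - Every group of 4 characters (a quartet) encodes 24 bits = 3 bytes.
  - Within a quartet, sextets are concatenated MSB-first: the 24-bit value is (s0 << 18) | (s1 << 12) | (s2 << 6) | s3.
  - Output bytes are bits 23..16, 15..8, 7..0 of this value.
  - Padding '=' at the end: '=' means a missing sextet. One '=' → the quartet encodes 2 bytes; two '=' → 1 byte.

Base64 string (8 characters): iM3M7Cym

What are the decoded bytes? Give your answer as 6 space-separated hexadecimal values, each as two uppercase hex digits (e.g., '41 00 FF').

After char 0 ('i'=34): chars_in_quartet=1 acc=0x22 bytes_emitted=0
After char 1 ('M'=12): chars_in_quartet=2 acc=0x88C bytes_emitted=0
After char 2 ('3'=55): chars_in_quartet=3 acc=0x22337 bytes_emitted=0
After char 3 ('M'=12): chars_in_quartet=4 acc=0x88CDCC -> emit 88 CD CC, reset; bytes_emitted=3
After char 4 ('7'=59): chars_in_quartet=1 acc=0x3B bytes_emitted=3
After char 5 ('C'=2): chars_in_quartet=2 acc=0xEC2 bytes_emitted=3
After char 6 ('y'=50): chars_in_quartet=3 acc=0x3B0B2 bytes_emitted=3
After char 7 ('m'=38): chars_in_quartet=4 acc=0xEC2CA6 -> emit EC 2C A6, reset; bytes_emitted=6

Answer: 88 CD CC EC 2C A6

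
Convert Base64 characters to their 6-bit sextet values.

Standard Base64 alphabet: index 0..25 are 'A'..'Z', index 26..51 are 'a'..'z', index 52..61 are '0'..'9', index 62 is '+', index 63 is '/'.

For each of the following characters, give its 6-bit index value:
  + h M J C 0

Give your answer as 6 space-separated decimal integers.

Answer: 62 33 12 9 2 52

Derivation:
'+': index 62
'h': a..z range, 26 + ord('h') − ord('a') = 33
'M': A..Z range, ord('M') − ord('A') = 12
'J': A..Z range, ord('J') − ord('A') = 9
'C': A..Z range, ord('C') − ord('A') = 2
'0': 0..9 range, 52 + ord('0') − ord('0') = 52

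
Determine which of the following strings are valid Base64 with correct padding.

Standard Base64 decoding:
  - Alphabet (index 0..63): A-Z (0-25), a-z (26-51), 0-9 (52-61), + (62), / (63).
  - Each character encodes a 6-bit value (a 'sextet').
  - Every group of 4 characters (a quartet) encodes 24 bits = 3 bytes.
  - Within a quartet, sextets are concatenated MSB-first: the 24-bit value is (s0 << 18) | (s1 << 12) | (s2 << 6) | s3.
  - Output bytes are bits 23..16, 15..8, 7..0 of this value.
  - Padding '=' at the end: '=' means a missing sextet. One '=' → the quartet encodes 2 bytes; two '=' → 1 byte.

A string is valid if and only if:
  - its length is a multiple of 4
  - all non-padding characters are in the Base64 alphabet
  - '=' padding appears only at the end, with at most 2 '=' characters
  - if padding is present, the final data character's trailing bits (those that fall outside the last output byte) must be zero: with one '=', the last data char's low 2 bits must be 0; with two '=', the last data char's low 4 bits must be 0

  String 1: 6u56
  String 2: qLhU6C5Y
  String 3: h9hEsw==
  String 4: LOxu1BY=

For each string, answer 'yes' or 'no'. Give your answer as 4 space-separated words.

String 1: '6u56' → valid
String 2: 'qLhU6C5Y' → valid
String 3: 'h9hEsw==' → valid
String 4: 'LOxu1BY=' → valid

Answer: yes yes yes yes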